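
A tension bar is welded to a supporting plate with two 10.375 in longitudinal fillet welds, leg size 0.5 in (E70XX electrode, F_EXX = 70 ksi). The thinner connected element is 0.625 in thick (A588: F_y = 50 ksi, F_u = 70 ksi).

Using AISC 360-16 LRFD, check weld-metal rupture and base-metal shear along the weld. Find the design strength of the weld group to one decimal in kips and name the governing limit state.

Weld metal: throat = 0.707×0.5 = 0.3535 in, L = 2×10.375 = 20.75 in. φR_n = 0.75 × 0.6 × 70 × 0.3535 × 20.75 = 231.1 kips.
Base metal shear (0.625 in plate): yield φR_n = 1.0×0.6×50×0.625×20.75 = 389.1 kips; rupture φR_n = 0.75×0.6×70×0.625×20.75 = 408.5 kips; take 389.1 kips (yield).
Governing: min(231.1, 389.1) = 231.1 kips → weld metal.

231.1 kips (weld metal governs)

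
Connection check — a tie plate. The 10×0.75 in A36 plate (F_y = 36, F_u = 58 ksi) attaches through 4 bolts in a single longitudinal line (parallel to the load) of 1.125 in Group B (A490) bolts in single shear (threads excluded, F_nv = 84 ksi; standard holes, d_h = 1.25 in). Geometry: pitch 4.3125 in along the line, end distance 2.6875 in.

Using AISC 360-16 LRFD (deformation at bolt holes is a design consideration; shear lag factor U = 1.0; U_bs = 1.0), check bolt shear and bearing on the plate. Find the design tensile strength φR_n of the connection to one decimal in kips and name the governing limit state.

Bolt shear: A_b = π(1.125)²/4 = 0.99402 in². φR_n = 0.75 × 84 × 0.99402 × 4 × 1 = 250.5 kips.
Bearing (0.75 in plate, F_u = 58 ksi): end bolts L_c = 2.6875 − 1.25/2 = 2.0625, R_n = min(1.2×2.0625×0.75×58, 2.4×1.125×0.75×58) = 107.66 kips/bolt; interior L_c = 4.3125 − 1.25 = 3.0625, R_n = 117.45 kips/bolt. φR_n = 0.75 × (1×107.66 + 3×117.45) = 345.0 kips.
Governing: min(250.5, 345.0) = 250.5 kips → bolt shear.

250.5 kips (bolt shear governs)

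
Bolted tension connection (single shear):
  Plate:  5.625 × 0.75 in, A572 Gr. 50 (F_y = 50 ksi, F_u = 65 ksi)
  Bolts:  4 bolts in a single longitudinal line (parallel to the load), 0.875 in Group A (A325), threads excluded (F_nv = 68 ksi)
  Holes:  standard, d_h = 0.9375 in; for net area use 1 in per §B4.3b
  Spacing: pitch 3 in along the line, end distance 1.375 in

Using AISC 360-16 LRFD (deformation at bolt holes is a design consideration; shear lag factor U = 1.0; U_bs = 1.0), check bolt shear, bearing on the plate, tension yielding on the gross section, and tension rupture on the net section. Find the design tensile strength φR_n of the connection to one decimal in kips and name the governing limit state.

Bolt shear: A_b = π(0.875)²/4 = 0.60132 in². φR_n = 0.75 × 68 × 0.60132 × 4 × 1 = 122.7 kips.
Bearing (0.75 in plate, F_u = 65 ksi): end bolts L_c = 1.375 − 0.9375/2 = 0.90625, R_n = min(1.2×0.90625×0.75×65, 2.4×0.875×0.75×65) = 53.016 kips/bolt; interior L_c = 3 − 0.9375 = 2.0625, R_n = 102.38 kips/bolt. φR_n = 0.75 × (1×53.016 + 3×102.38) = 270.1 kips.
Tension yield (gross): A_g = 5.625×0.75 = 4.2188 in². φR_n = 0.90 × 50 × 4.2188 = 189.8 kips.
Tension rupture (net): A_n = (5.625 − 1×1)×0.75 = 3.4688 in² (U = 1.0, A_e = A_n). φR_n = 0.75 × 65 × 3.4688 = 169.1 kips.
Governing: min(122.7, 270.1, 189.8, 169.1) = 122.7 kips → bolt shear.

122.7 kips (bolt shear governs)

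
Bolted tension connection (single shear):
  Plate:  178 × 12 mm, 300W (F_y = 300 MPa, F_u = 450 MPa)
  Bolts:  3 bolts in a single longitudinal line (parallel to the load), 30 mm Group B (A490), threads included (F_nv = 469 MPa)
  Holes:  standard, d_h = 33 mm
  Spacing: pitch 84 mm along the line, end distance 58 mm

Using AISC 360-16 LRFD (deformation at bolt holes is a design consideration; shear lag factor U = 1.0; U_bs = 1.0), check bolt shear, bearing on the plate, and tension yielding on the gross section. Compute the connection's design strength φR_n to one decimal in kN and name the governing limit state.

576.7 kN (gross-section yield governs)

Bolt shear: A_b = π(30)²/4 = 706.86 mm². φR_n = 0.75 × 469 × 706.86 × 3 × 1 = 745.9 kN.
Bearing (12 mm plate, F_u = 450 MPa): end bolts L_c = 58 − 33/2 = 41.5, R_n = min(1.2×41.5×12×450, 2.4×30×12×450) = 268.92 kN/bolt; interior L_c = 84 − 33 = 51, R_n = 330.48 kN/bolt. φR_n = 0.75 × (1×268.92 + 2×330.48) = 697.4 kN.
Tension yield (gross): A_g = 178×12 = 2136 mm². φR_n = 0.90 × 300 × 2136 = 576.7 kN.
Governing: min(745.9, 697.4, 576.7) = 576.7 kN → gross-section yield.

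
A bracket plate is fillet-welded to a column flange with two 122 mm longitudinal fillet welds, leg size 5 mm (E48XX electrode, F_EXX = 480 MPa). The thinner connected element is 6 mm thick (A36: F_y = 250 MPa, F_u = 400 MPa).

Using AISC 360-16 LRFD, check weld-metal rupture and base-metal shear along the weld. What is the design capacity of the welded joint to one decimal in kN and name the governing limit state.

186.3 kN (weld metal governs)

Weld metal: throat = 0.707×5 = 3.535 mm, L = 2×122 = 244 mm. φR_n = 0.75 × 0.6 × 480 × 3.535 × 244 = 186.3 kN.
Base metal shear (6 mm plate): yield φR_n = 1.0×0.6×250×6×244 = 219.6 kN; rupture φR_n = 0.75×0.6×400×6×244 = 263.5 kN; take 219.6 kN (yield).
Governing: min(186.3, 219.6) = 186.3 kN → weld metal.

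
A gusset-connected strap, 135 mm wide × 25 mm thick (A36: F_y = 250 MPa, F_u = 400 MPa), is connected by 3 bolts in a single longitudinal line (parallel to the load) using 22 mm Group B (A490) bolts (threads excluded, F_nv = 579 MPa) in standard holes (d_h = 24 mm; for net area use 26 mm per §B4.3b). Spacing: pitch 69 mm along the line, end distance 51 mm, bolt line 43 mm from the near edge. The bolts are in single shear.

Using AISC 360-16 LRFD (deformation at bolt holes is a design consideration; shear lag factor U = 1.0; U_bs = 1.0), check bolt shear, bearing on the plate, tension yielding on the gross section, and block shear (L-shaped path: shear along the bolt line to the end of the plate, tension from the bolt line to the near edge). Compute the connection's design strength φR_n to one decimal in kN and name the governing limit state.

495.2 kN (bolt shear governs)

Bolt shear: A_b = π(22)²/4 = 380.13 mm². φR_n = 0.75 × 579 × 380.13 × 3 × 1 = 495.2 kN.
Bearing (25 mm plate, F_u = 400 MPa): end bolts L_c = 51 − 24/2 = 39, R_n = min(1.2×39×25×400, 2.4×22×25×400) = 468 kN/bolt; interior L_c = 69 − 24 = 45, R_n = 528 kN/bolt. φR_n = 0.75 × (1×468 + 2×528) = 1143.0 kN.
Tension yield (gross): A_g = 135×25 = 3375 mm². φR_n = 0.90 × 250 × 3375 = 759.4 kN.
Block shear: shear path 1×[51+2×69] = 1×189 mm, A_gv = 4725, A_nv = 1×(189 − 2.5×26)×25 = 3100 mm²; tension to near edge: (43 − 0.5×26)×25 = 750 mm². R_n = min(0.6×400×3100, 0.6×250×4725) + 1.0×400×750 = min(744, 708.75) + 300 = 1008.8 kN. φR_n = 0.75 × 1008.8 = 756.6 kN.
Governing: min(495.2, 1143.0, 759.4, 756.6) = 495.2 kN → bolt shear.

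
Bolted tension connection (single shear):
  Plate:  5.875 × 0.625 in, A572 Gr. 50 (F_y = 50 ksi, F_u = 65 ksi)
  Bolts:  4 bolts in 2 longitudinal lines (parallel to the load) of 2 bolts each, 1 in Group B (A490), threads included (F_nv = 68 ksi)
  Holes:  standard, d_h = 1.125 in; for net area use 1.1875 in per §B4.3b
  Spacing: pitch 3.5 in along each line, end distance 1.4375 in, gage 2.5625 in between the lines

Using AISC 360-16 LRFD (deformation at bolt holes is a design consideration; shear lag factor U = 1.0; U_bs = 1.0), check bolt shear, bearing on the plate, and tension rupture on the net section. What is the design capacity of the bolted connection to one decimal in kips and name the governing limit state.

106.6 kips (net-section rupture governs)

Bolt shear: A_b = π(1)²/4 = 0.7854 in². φR_n = 0.75 × 68 × 0.7854 × 4 × 1 = 160.2 kips.
Bearing (0.625 in plate, F_u = 65 ksi): end bolts L_c = 1.4375 − 1.125/2 = 0.875, R_n = min(1.2×0.875×0.625×65, 2.4×1×0.625×65) = 42.656 kips/bolt; interior L_c = 3.5 − 1.125 = 2.375, R_n = 97.5 kips/bolt. φR_n = 0.75 × (2×42.656 + 2×97.5) = 210.2 kips.
Tension rupture (net): A_n = (5.875 − 2×1.1875)×0.625 = 2.1875 in² (U = 1.0, A_e = A_n). φR_n = 0.75 × 65 × 2.1875 = 106.6 kips.
Governing: min(160.2, 210.2, 106.6) = 106.6 kips → net-section rupture.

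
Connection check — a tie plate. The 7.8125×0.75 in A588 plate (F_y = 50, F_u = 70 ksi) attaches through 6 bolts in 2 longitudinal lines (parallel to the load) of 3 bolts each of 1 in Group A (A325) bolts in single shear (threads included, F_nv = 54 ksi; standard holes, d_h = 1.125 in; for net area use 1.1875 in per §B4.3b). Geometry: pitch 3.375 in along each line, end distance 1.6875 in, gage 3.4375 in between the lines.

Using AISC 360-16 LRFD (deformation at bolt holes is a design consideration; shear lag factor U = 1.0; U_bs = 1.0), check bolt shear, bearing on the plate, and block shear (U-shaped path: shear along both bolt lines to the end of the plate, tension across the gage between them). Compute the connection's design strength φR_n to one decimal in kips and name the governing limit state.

Bolt shear: A_b = π(1)²/4 = 0.7854 in². φR_n = 0.75 × 54 × 0.7854 × 6 × 1 = 190.9 kips.
Bearing (0.75 in plate, F_u = 70 ksi): end bolts L_c = 1.6875 − 1.125/2 = 1.125, R_n = min(1.2×1.125×0.75×70, 2.4×1×0.75×70) = 70.875 kips/bolt; interior L_c = 3.375 − 1.125 = 2.25, R_n = 126 kips/bolt. φR_n = 0.75 × (2×70.875 + 4×126) = 484.3 kips.
Block shear: shear path 2×[1.6875+2×3.375] = 2×8.4375 in, A_gv = 12.656, A_nv = 2×(8.4375 − 2.5×1.1875)×0.75 = 8.2031 in²; tension across gage: (3.4375 − 1×1.1875)×0.75 = 1.6875 in². R_n = min(0.6×70×8.2031, 0.6×50×12.656) + 1.0×70×1.6875 = min(344.53, 379.68) + 118.13 = 462.66 kips. φR_n = 0.75 × 462.66 = 347.0 kips.
Governing: min(190.9, 484.3, 347.0) = 190.9 kips → bolt shear.

190.9 kips (bolt shear governs)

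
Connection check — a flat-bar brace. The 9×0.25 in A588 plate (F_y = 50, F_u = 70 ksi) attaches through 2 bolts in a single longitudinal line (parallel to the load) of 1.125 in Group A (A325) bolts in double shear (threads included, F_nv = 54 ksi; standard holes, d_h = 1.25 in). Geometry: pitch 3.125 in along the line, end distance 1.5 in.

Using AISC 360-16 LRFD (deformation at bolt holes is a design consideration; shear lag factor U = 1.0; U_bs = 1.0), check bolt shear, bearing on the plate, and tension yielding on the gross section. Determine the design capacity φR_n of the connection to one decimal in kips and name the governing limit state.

Bolt shear: A_b = π(1.125)²/4 = 0.99402 in². φR_n = 0.75 × 54 × 0.99402 × 2 × 2 = 161.0 kips.
Bearing (0.25 in plate, F_u = 70 ksi): end bolts L_c = 1.5 − 1.25/2 = 0.875, R_n = min(1.2×0.875×0.25×70, 2.4×1.125×0.25×70) = 18.375 kips/bolt; interior L_c = 3.125 − 1.25 = 1.875, R_n = 39.375 kips/bolt. φR_n = 0.75 × (1×18.375 + 1×39.375) = 43.3 kips.
Tension yield (gross): A_g = 9×0.25 = 2.25 in². φR_n = 0.90 × 50 × 2.25 = 101.3 kips.
Governing: min(161.0, 43.3, 101.3) = 43.3 kips → bearing.

43.3 kips (bearing governs)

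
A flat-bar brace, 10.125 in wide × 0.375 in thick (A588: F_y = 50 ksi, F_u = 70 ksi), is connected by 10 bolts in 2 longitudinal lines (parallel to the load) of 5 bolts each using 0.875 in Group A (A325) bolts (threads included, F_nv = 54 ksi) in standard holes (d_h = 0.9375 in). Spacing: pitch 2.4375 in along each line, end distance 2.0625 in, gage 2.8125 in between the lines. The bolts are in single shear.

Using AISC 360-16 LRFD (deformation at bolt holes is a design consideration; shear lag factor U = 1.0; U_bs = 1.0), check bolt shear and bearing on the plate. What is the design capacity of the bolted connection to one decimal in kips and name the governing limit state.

243.5 kips (bolt shear governs)

Bolt shear: A_b = π(0.875)²/4 = 0.60132 in². φR_n = 0.75 × 54 × 0.60132 × 10 × 1 = 243.5 kips.
Bearing (0.375 in plate, F_u = 70 ksi): end bolts L_c = 2.0625 − 0.9375/2 = 1.59375, R_n = min(1.2×1.59375×0.375×70, 2.4×0.875×0.375×70) = 50.203 kips/bolt; interior L_c = 2.4375 − 0.9375 = 1.5, R_n = 47.25 kips/bolt. φR_n = 0.75 × (2×50.203 + 8×47.25) = 358.8 kips.
Governing: min(243.5, 358.8) = 243.5 kips → bolt shear.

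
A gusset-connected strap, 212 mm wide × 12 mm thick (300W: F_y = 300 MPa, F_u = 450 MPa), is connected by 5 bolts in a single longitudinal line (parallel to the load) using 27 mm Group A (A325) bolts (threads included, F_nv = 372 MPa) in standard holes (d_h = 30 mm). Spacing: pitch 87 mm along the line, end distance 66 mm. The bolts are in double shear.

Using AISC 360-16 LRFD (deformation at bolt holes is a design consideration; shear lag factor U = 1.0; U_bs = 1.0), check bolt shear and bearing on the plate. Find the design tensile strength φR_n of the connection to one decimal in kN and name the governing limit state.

1297.6 kN (bearing governs)

Bolt shear: A_b = π(27)²/4 = 572.56 mm². φR_n = 0.75 × 372 × 572.56 × 5 × 2 = 1597.4 kN.
Bearing (12 mm plate, F_u = 450 MPa): end bolts L_c = 66 − 30/2 = 51, R_n = min(1.2×51×12×450, 2.4×27×12×450) = 330.48 kN/bolt; interior L_c = 87 − 30 = 57, R_n = 349.92 kN/bolt. φR_n = 0.75 × (1×330.48 + 4×349.92) = 1297.6 kN.
Governing: min(1597.4, 1297.6) = 1297.6 kN → bearing.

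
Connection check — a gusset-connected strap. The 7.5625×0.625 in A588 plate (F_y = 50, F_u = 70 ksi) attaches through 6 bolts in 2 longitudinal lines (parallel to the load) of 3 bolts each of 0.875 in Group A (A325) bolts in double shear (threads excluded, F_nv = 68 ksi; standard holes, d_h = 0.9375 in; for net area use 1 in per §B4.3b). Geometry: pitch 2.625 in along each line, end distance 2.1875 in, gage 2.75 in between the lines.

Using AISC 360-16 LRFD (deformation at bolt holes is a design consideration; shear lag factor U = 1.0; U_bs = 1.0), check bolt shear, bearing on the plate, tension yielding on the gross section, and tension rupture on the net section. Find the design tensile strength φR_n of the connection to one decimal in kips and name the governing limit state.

182.5 kips (net-section rupture governs)

Bolt shear: A_b = π(0.875)²/4 = 0.60132 in². φR_n = 0.75 × 68 × 0.60132 × 6 × 2 = 368.0 kips.
Bearing (0.625 in plate, F_u = 70 ksi): end bolts L_c = 2.1875 − 0.9375/2 = 1.71875, R_n = min(1.2×1.71875×0.625×70, 2.4×0.875×0.625×70) = 90.234 kips/bolt; interior L_c = 2.625 − 0.9375 = 1.6875, R_n = 88.594 kips/bolt. φR_n = 0.75 × (2×90.234 + 4×88.594) = 401.1 kips.
Tension yield (gross): A_g = 7.5625×0.625 = 4.7266 in². φR_n = 0.90 × 50 × 4.7266 = 212.7 kips.
Tension rupture (net): A_n = (7.5625 − 2×1)×0.625 = 3.4766 in² (U = 1.0, A_e = A_n). φR_n = 0.75 × 70 × 3.4766 = 182.5 kips.
Governing: min(368.0, 401.1, 212.7, 182.5) = 182.5 kips → net-section rupture.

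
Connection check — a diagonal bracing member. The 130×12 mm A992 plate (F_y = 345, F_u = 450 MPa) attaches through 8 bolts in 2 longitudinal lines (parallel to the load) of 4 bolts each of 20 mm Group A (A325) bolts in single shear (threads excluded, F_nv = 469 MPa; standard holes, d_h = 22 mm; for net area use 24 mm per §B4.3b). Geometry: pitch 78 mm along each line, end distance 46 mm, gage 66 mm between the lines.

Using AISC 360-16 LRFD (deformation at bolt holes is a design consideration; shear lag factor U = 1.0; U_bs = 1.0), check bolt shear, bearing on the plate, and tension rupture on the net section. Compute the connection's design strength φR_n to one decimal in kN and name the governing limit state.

Bolt shear: A_b = π(20)²/4 = 314.16 mm². φR_n = 0.75 × 469 × 314.16 × 8 × 1 = 884.0 kN.
Bearing (12 mm plate, F_u = 450 MPa): end bolts L_c = 46 − 22/2 = 35, R_n = min(1.2×35×12×450, 2.4×20×12×450) = 226.8 kN/bolt; interior L_c = 78 − 22 = 56, R_n = 259.2 kN/bolt. φR_n = 0.75 × (2×226.8 + 6×259.2) = 1506.6 kN.
Tension rupture (net): A_n = (130 − 2×24)×12 = 984 mm² (U = 1.0, A_e = A_n). φR_n = 0.75 × 450 × 984 = 332.1 kN.
Governing: min(884.0, 1506.6, 332.1) = 332.1 kN → net-section rupture.

332.1 kN (net-section rupture governs)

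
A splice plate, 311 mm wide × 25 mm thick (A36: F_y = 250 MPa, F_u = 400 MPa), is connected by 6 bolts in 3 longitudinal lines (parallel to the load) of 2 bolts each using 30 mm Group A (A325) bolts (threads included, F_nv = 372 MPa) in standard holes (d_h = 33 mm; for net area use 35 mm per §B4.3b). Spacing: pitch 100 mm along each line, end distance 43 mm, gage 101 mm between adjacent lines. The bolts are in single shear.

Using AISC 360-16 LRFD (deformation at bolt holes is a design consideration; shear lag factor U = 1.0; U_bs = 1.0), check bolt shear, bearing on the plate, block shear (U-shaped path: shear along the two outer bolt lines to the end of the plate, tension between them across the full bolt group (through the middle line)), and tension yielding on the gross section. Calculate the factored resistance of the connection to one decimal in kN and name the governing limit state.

Bolt shear: A_b = π(30)²/4 = 706.86 mm². φR_n = 0.75 × 372 × 706.86 × 6 × 1 = 1183.3 kN.
Bearing (25 mm plate, F_u = 400 MPa): end bolts L_c = 43 − 33/2 = 26.5, R_n = min(1.2×26.5×25×400, 2.4×30×25×400) = 318 kN/bolt; interior L_c = 100 − 33 = 67, R_n = 720 kN/bolt. φR_n = 0.75 × (3×318 + 3×720) = 2335.5 kN.
Block shear: shear path 2×[43+1×100] = 2×143 mm, A_gv = 7150, A_nv = 2×(143 − 1.5×35)×25 = 4525 mm²; tension across gage: (202 − 2×35)×25 = 3300 mm². R_n = min(0.6×400×4525, 0.6×250×7150) + 1.0×400×3300 = min(1086, 1072.5) + 1320 = 2392.5 kN. φR_n = 0.75 × 2392.5 = 1794.4 kN.
Tension yield (gross): A_g = 311×25 = 7775 mm². φR_n = 0.90 × 250 × 7775 = 1749.4 kN.
Governing: min(1183.3, 2335.5, 1794.4, 1749.4) = 1183.3 kN → bolt shear.

1183.3 kN (bolt shear governs)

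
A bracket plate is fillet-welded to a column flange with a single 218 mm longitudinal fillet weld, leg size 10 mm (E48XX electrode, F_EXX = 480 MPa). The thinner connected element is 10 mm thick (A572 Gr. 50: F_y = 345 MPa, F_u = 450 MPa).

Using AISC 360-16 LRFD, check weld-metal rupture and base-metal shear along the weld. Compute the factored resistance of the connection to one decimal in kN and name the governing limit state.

332.9 kN (weld metal governs)

Weld metal: throat = 0.707×10 = 7.07 mm, L = 218 mm. φR_n = 0.75 × 0.6 × 480 × 7.07 × 218 = 332.9 kN.
Base metal shear (10 mm plate): yield φR_n = 1.0×0.6×345×10×218 = 451.3 kN; rupture φR_n = 0.75×0.6×450×10×218 = 441.5 kN; take 441.5 kN (rupture).
Governing: min(332.9, 441.5) = 332.9 kN → weld metal.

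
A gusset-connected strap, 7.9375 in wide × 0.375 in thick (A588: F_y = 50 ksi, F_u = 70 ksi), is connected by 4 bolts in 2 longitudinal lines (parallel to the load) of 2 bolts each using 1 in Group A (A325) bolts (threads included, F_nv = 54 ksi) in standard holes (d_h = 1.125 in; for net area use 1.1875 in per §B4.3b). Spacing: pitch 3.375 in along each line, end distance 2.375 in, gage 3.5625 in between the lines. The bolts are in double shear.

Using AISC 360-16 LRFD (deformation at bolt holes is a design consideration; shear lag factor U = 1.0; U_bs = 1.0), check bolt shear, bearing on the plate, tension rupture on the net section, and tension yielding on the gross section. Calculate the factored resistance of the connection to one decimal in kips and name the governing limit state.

Bolt shear: A_b = π(1)²/4 = 0.7854 in². φR_n = 0.75 × 54 × 0.7854 × 4 × 2 = 254.5 kips.
Bearing (0.375 in plate, F_u = 70 ksi): end bolts L_c = 2.375 − 1.125/2 = 1.8125, R_n = min(1.2×1.8125×0.375×70, 2.4×1×0.375×70) = 57.094 kips/bolt; interior L_c = 3.375 − 1.125 = 2.25, R_n = 63 kips/bolt. φR_n = 0.75 × (2×57.094 + 2×63) = 180.1 kips.
Tension rupture (net): A_n = (7.9375 − 2×1.1875)×0.375 = 2.0859 in² (U = 1.0, A_e = A_n). φR_n = 0.75 × 70 × 2.0859 = 109.5 kips.
Tension yield (gross): A_g = 7.9375×0.375 = 2.9766 in². φR_n = 0.90 × 50 × 2.9766 = 133.9 kips.
Governing: min(254.5, 180.1, 109.5, 133.9) = 109.5 kips → net-section rupture.

109.5 kips (net-section rupture governs)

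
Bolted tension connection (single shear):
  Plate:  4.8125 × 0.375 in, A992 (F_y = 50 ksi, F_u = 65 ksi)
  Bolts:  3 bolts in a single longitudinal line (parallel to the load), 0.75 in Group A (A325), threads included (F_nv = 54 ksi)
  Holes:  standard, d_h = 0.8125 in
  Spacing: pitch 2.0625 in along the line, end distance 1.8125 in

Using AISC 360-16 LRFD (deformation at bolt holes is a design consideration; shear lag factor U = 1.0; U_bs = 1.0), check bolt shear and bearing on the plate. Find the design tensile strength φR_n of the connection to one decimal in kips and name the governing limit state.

Bolt shear: A_b = π(0.75)²/4 = 0.44179 in². φR_n = 0.75 × 54 × 0.44179 × 3 × 1 = 53.7 kips.
Bearing (0.375 in plate, F_u = 65 ksi): end bolts L_c = 1.8125 − 0.8125/2 = 1.40625, R_n = min(1.2×1.40625×0.375×65, 2.4×0.75×0.375×65) = 41.133 kips/bolt; interior L_c = 2.0625 − 0.8125 = 1.25, R_n = 36.563 kips/bolt. φR_n = 0.75 × (1×41.133 + 2×36.563) = 85.7 kips.
Governing: min(53.7, 85.7) = 53.7 kips → bolt shear.

53.7 kips (bolt shear governs)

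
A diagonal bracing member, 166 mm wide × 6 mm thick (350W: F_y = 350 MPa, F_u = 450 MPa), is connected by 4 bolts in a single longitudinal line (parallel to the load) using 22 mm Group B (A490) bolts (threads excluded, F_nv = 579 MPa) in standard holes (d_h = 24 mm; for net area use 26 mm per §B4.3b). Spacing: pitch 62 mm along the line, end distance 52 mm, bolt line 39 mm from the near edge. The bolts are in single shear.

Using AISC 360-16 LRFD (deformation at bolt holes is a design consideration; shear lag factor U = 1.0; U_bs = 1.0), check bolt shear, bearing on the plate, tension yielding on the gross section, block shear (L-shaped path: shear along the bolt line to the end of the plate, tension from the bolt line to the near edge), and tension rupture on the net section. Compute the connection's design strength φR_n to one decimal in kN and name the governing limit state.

Bolt shear: A_b = π(22)²/4 = 380.13 mm². φR_n = 0.75 × 579 × 380.13 × 4 × 1 = 660.3 kN.
Bearing (6 mm plate, F_u = 450 MPa): end bolts L_c = 52 − 24/2 = 40, R_n = min(1.2×40×6×450, 2.4×22×6×450) = 129.6 kN/bolt; interior L_c = 62 − 24 = 38, R_n = 123.12 kN/bolt. φR_n = 0.75 × (1×129.6 + 3×123.12) = 374.2 kN.
Tension yield (gross): A_g = 166×6 = 996 mm². φR_n = 0.90 × 350 × 996 = 313.7 kN.
Block shear: shear path 1×[52+3×62] = 1×238 mm, A_gv = 1428, A_nv = 1×(238 − 3.5×26)×6 = 882 mm²; tension to near edge: (39 − 0.5×26)×6 = 156 mm². R_n = min(0.6×450×882, 0.6×350×1428) + 1.0×450×156 = min(238.14, 299.88) + 70.2 = 308.34 kN. φR_n = 0.75 × 308.34 = 231.3 kN.
Tension rupture (net): A_n = (166 − 1×26)×6 = 840 mm² (U = 1.0, A_e = A_n). φR_n = 0.75 × 450 × 840 = 283.5 kN.
Governing: min(660.3, 374.2, 313.7, 231.3, 283.5) = 231.3 kN → block shear.

231.3 kN (block shear governs)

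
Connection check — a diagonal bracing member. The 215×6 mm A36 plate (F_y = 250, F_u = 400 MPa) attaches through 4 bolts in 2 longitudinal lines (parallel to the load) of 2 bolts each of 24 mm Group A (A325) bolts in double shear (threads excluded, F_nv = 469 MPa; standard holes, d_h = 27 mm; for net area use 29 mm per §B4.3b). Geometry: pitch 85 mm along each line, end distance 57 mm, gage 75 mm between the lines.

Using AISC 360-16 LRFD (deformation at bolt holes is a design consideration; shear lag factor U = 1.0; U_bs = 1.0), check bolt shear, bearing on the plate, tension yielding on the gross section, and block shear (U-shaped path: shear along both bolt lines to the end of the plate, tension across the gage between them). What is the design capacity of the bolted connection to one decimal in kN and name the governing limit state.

274.5 kN (block shear governs)

Bolt shear: A_b = π(24)²/4 = 452.39 mm². φR_n = 0.75 × 469 × 452.39 × 4 × 2 = 1273.0 kN.
Bearing (6 mm plate, F_u = 400 MPa): end bolts L_c = 57 − 27/2 = 43.5, R_n = min(1.2×43.5×6×400, 2.4×24×6×400) = 125.28 kN/bolt; interior L_c = 85 − 27 = 58, R_n = 138.24 kN/bolt. φR_n = 0.75 × (2×125.28 + 2×138.24) = 395.3 kN.
Tension yield (gross): A_g = 215×6 = 1290 mm². φR_n = 0.90 × 250 × 1290 = 290.3 kN.
Block shear: shear path 2×[57+1×85] = 2×142 mm, A_gv = 1704, A_nv = 2×(142 − 1.5×29)×6 = 1182 mm²; tension across gage: (75 − 1×29)×6 = 276 mm². R_n = min(0.6×400×1182, 0.6×250×1704) + 1.0×400×276 = min(283.68, 255.6) + 110.4 = 366 kN. φR_n = 0.75 × 366 = 274.5 kN.
Governing: min(1273.0, 395.3, 290.3, 274.5) = 274.5 kN → block shear.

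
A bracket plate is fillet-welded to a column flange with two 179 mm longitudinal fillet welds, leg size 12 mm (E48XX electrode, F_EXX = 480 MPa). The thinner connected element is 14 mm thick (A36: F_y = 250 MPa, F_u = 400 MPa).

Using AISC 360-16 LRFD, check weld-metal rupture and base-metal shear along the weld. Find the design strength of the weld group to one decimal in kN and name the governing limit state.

Weld metal: throat = 0.707×12 = 8.484 mm, L = 2×179 = 358 mm. φR_n = 0.75 × 0.6 × 480 × 8.484 × 358 = 656.1 kN.
Base metal shear (14 mm plate): yield φR_n = 1.0×0.6×250×14×358 = 751.8 kN; rupture φR_n = 0.75×0.6×400×14×358 = 902.2 kN; take 751.8 kN (yield).
Governing: min(656.1, 751.8) = 656.1 kN → weld metal.

656.1 kN (weld metal governs)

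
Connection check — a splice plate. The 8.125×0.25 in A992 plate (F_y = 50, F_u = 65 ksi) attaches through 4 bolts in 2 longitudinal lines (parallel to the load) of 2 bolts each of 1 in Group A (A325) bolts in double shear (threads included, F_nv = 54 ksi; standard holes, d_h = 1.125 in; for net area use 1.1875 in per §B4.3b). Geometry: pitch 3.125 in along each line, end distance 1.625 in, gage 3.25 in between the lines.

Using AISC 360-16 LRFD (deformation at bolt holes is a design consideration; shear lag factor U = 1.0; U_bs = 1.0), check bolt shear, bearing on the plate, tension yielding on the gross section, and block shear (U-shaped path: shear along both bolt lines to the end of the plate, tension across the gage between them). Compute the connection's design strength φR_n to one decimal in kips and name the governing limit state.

68.6 kips (block shear governs)

Bolt shear: A_b = π(1)²/4 = 0.7854 in². φR_n = 0.75 × 54 × 0.7854 × 4 × 2 = 254.5 kips.
Bearing (0.25 in plate, F_u = 65 ksi): end bolts L_c = 1.625 − 1.125/2 = 1.0625, R_n = min(1.2×1.0625×0.25×65, 2.4×1×0.25×65) = 20.719 kips/bolt; interior L_c = 3.125 − 1.125 = 2, R_n = 39 kips/bolt. φR_n = 0.75 × (2×20.719 + 2×39) = 89.6 kips.
Tension yield (gross): A_g = 8.125×0.25 = 2.0313 in². φR_n = 0.90 × 50 × 2.0313 = 91.4 kips.
Block shear: shear path 2×[1.625+1×3.125] = 2×4.75 in, A_gv = 2.375, A_nv = 2×(4.75 − 1.5×1.1875)×0.25 = 1.4844 in²; tension across gage: (3.25 − 1×1.1875)×0.25 = 0.51563 in². R_n = min(0.6×65×1.4844, 0.6×50×2.375) + 1.0×65×0.51563 = min(57.892, 71.25) + 33.516 = 91.408 kips. φR_n = 0.75 × 91.408 = 68.6 kips.
Governing: min(254.5, 89.6, 91.4, 68.6) = 68.6 kips → block shear.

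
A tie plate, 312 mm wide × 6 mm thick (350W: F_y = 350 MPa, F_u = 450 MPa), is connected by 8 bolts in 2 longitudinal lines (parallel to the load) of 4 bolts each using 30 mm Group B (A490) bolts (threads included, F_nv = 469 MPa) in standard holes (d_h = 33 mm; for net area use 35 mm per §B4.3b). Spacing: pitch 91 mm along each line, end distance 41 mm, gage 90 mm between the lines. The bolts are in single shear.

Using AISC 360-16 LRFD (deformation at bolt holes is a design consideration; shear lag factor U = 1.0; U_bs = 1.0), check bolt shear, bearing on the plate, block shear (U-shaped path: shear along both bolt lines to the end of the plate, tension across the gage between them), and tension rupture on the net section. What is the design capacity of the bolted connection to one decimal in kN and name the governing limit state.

490.1 kN (net-section rupture governs)

Bolt shear: A_b = π(30)²/4 = 706.86 mm². φR_n = 0.75 × 469 × 706.86 × 8 × 1 = 1989.1 kN.
Bearing (6 mm plate, F_u = 450 MPa): end bolts L_c = 41 − 33/2 = 24.5, R_n = min(1.2×24.5×6×450, 2.4×30×6×450) = 79.38 kN/bolt; interior L_c = 91 − 33 = 58, R_n = 187.92 kN/bolt. φR_n = 0.75 × (2×79.38 + 6×187.92) = 964.7 kN.
Block shear: shear path 2×[41+3×91] = 2×314 mm, A_gv = 3768, A_nv = 2×(314 − 3.5×35)×6 = 2298 mm²; tension across gage: (90 − 1×35)×6 = 330 mm². R_n = min(0.6×450×2298, 0.6×350×3768) + 1.0×450×330 = min(620.46, 791.28) + 148.5 = 768.96 kN. φR_n = 0.75 × 768.96 = 576.7 kN.
Tension rupture (net): A_n = (312 − 2×35)×6 = 1452 mm² (U = 1.0, A_e = A_n). φR_n = 0.75 × 450 × 1452 = 490.1 kN.
Governing: min(1989.1, 964.7, 576.7, 490.1) = 490.1 kN → net-section rupture.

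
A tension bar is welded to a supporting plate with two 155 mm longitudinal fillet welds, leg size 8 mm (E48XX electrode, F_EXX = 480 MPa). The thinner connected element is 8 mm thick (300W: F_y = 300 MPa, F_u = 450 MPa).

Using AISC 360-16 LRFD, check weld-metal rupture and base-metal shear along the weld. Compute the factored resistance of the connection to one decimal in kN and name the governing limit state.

Weld metal: throat = 0.707×8 = 5.656 mm, L = 2×155 = 310 mm. φR_n = 0.75 × 0.6 × 480 × 5.656 × 310 = 378.7 kN.
Base metal shear (8 mm plate): yield φR_n = 1.0×0.6×300×8×310 = 446.4 kN; rupture φR_n = 0.75×0.6×450×8×310 = 502.2 kN; take 446.4 kN (yield).
Governing: min(378.7, 446.4) = 378.7 kN → weld metal.

378.7 kN (weld metal governs)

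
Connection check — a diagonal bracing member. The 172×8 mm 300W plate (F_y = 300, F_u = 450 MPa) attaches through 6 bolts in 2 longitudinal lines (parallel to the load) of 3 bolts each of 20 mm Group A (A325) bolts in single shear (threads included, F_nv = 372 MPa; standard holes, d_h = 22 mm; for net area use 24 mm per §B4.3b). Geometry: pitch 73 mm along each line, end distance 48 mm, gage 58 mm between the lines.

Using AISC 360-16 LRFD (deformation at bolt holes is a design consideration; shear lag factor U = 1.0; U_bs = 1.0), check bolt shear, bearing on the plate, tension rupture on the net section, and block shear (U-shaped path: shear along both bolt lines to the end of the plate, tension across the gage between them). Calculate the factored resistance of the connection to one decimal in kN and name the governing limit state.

Bolt shear: A_b = π(20)²/4 = 314.16 mm². φR_n = 0.75 × 372 × 314.16 × 6 × 1 = 525.9 kN.
Bearing (8 mm plate, F_u = 450 MPa): end bolts L_c = 48 − 22/2 = 37, R_n = min(1.2×37×8×450, 2.4×20×8×450) = 159.84 kN/bolt; interior L_c = 73 − 22 = 51, R_n = 172.8 kN/bolt. φR_n = 0.75 × (2×159.84 + 4×172.8) = 758.2 kN.
Tension rupture (net): A_n = (172 − 2×24)×8 = 992 mm² (U = 1.0, A_e = A_n). φR_n = 0.75 × 450 × 992 = 334.8 kN.
Block shear: shear path 2×[48+2×73] = 2×194 mm, A_gv = 3104, A_nv = 2×(194 − 2.5×24)×8 = 2144 mm²; tension across gage: (58 − 1×24)×8 = 272 mm². R_n = min(0.6×450×2144, 0.6×300×3104) + 1.0×450×272 = min(578.88, 558.72) + 122.4 = 681.12 kN. φR_n = 0.75 × 681.12 = 510.8 kN.
Governing: min(525.9, 758.2, 334.8, 510.8) = 334.8 kN → net-section rupture.

334.8 kN (net-section rupture governs)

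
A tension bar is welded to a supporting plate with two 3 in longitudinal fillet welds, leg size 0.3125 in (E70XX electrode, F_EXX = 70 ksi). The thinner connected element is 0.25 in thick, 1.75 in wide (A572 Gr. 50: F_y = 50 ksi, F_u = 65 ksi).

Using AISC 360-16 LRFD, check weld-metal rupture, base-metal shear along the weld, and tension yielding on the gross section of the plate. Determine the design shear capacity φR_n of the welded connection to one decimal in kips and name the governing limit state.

19.7 kips (gross-section yield governs)

Weld metal: throat = 0.707×0.3125 = 0.22094 in, L = 2×3 = 6 in. φR_n = 0.75 × 0.6 × 70 × 0.22094 × 6 = 41.8 kips.
Base metal shear (0.25 in plate): yield φR_n = 1.0×0.6×50×0.25×6 = 45.0 kips; rupture φR_n = 0.75×0.6×65×0.25×6 = 43.9 kips; take 43.9 kips (rupture).
Tension yield (gross): A_g = 1.75×0.25 = 0.4375 in². φR_n = 0.90 × 50 × 0.4375 = 19.7 kips.
Governing: min(41.8, 43.9, 19.7) = 19.7 kips → gross-section yield.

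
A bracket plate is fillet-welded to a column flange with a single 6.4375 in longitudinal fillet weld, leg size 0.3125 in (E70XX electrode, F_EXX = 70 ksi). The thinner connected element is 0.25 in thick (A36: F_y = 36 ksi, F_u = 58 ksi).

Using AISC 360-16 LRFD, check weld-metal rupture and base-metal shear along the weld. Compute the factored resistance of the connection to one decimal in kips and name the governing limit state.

34.8 kips (base-metal shear governs)

Weld metal: throat = 0.707×0.3125 = 0.22094 in, L = 6.4375 in. φR_n = 0.75 × 0.6 × 70 × 0.22094 × 6.4375 = 44.8 kips.
Base metal shear (0.25 in plate): yield φR_n = 1.0×0.6×36×0.25×6.4375 = 34.8 kips; rupture φR_n = 0.75×0.6×58×0.25×6.4375 = 42.0 kips; take 34.8 kips (yield).
Governing: min(44.8, 34.8) = 34.8 kips → base-metal shear.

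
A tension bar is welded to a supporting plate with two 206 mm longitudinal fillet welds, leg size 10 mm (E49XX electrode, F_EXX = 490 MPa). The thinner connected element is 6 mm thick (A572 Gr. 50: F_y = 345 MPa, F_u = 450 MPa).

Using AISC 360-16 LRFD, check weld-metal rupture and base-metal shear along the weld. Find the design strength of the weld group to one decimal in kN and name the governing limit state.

500.6 kN (base-metal shear governs)

Weld metal: throat = 0.707×10 = 7.07 mm, L = 2×206 = 412 mm. φR_n = 0.75 × 0.6 × 490 × 7.07 × 412 = 642.3 kN.
Base metal shear (6 mm plate): yield φR_n = 1.0×0.6×345×6×412 = 511.7 kN; rupture φR_n = 0.75×0.6×450×6×412 = 500.6 kN; take 500.6 kN (rupture).
Governing: min(642.3, 500.6) = 500.6 kN → base-metal shear.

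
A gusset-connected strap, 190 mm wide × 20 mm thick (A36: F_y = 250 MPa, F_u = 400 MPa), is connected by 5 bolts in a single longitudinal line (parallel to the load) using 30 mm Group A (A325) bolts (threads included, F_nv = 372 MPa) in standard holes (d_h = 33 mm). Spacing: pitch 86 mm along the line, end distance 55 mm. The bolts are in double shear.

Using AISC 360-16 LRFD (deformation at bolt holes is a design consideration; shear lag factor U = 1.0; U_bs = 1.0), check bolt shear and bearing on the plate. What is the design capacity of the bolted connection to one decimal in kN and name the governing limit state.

Bolt shear: A_b = π(30)²/4 = 706.86 mm². φR_n = 0.75 × 372 × 706.86 × 5 × 2 = 1972.1 kN.
Bearing (20 mm plate, F_u = 400 MPa): end bolts L_c = 55 − 33/2 = 38.5, R_n = min(1.2×38.5×20×400, 2.4×30×20×400) = 369.6 kN/bolt; interior L_c = 86 − 33 = 53, R_n = 508.8 kN/bolt. φR_n = 0.75 × (1×369.6 + 4×508.8) = 1803.6 kN.
Governing: min(1972.1, 1803.6) = 1803.6 kN → bearing.

1803.6 kN (bearing governs)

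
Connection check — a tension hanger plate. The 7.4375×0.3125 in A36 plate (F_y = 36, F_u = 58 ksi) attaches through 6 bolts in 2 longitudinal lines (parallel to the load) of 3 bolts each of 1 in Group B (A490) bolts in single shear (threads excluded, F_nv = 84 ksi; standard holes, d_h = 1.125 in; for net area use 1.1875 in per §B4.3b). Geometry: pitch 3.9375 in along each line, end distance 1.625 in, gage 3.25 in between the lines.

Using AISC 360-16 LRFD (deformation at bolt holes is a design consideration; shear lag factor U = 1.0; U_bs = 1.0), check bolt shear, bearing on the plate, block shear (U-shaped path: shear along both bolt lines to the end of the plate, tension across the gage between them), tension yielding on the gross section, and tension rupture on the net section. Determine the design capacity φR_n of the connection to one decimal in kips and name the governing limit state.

68.8 kips (net-section rupture governs)

Bolt shear: A_b = π(1)²/4 = 0.7854 in². φR_n = 0.75 × 84 × 0.7854 × 6 × 1 = 296.9 kips.
Bearing (0.3125 in plate, F_u = 58 ksi): end bolts L_c = 1.625 − 1.125/2 = 1.0625, R_n = min(1.2×1.0625×0.3125×58, 2.4×1×0.3125×58) = 23.109 kips/bolt; interior L_c = 3.9375 − 1.125 = 2.8125, R_n = 43.5 kips/bolt. φR_n = 0.75 × (2×23.109 + 4×43.5) = 165.2 kips.
Block shear: shear path 2×[1.625+2×3.9375] = 2×9.5 in, A_gv = 5.9375, A_nv = 2×(9.5 − 2.5×1.1875)×0.3125 = 4.082 in²; tension across gage: (3.25 − 1×1.1875)×0.3125 = 0.64453 in². R_n = min(0.6×58×4.082, 0.6×36×5.9375) + 1.0×58×0.64453 = min(142.05, 128.25) + 37.383 = 165.63 kips. φR_n = 0.75 × 165.63 = 124.2 kips.
Tension yield (gross): A_g = 7.4375×0.3125 = 2.3242 in². φR_n = 0.90 × 36 × 2.3242 = 75.3 kips.
Tension rupture (net): A_n = (7.4375 − 2×1.1875)×0.3125 = 1.582 in² (U = 1.0, A_e = A_n). φR_n = 0.75 × 58 × 1.582 = 68.8 kips.
Governing: min(296.9, 165.2, 124.2, 75.3, 68.8) = 68.8 kips → net-section rupture.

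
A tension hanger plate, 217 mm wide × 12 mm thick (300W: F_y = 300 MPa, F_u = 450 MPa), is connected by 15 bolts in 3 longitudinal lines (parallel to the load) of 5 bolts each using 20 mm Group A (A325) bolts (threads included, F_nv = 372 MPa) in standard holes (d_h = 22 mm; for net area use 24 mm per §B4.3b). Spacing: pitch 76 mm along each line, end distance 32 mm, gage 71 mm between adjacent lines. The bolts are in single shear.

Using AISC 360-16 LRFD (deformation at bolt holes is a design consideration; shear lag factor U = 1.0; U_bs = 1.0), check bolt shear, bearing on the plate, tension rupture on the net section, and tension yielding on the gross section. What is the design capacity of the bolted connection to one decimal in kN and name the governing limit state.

587.3 kN (net-section rupture governs)

Bolt shear: A_b = π(20)²/4 = 314.16 mm². φR_n = 0.75 × 372 × 314.16 × 15 × 1 = 1314.8 kN.
Bearing (12 mm plate, F_u = 450 MPa): end bolts L_c = 32 − 22/2 = 21, R_n = min(1.2×21×12×450, 2.4×20×12×450) = 136.08 kN/bolt; interior L_c = 76 − 22 = 54, R_n = 259.2 kN/bolt. φR_n = 0.75 × (3×136.08 + 12×259.2) = 2639.0 kN.
Tension rupture (net): A_n = (217 − 3×24)×12 = 1740 mm² (U = 1.0, A_e = A_n). φR_n = 0.75 × 450 × 1740 = 587.3 kN.
Tension yield (gross): A_g = 217×12 = 2604 mm². φR_n = 0.90 × 300 × 2604 = 703.1 kN.
Governing: min(1314.8, 2639.0, 587.3, 703.1) = 587.3 kN → net-section rupture.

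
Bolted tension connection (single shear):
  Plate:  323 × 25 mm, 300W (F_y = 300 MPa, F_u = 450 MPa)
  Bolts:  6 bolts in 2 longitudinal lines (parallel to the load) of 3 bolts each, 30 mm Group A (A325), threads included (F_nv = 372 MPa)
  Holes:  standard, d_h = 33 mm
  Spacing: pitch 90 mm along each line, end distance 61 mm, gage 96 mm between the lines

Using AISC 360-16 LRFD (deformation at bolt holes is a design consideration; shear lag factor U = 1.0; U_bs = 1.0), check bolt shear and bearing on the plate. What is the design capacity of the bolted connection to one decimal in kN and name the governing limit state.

Bolt shear: A_b = π(30)²/4 = 706.86 mm². φR_n = 0.75 × 372 × 706.86 × 6 × 1 = 1183.3 kN.
Bearing (25 mm plate, F_u = 450 MPa): end bolts L_c = 61 − 33/2 = 44.5, R_n = min(1.2×44.5×25×450, 2.4×30×25×450) = 600.75 kN/bolt; interior L_c = 90 − 33 = 57, R_n = 769.5 kN/bolt. φR_n = 0.75 × (2×600.75 + 4×769.5) = 3209.6 kN.
Governing: min(1183.3, 3209.6) = 1183.3 kN → bolt shear.

1183.3 kN (bolt shear governs)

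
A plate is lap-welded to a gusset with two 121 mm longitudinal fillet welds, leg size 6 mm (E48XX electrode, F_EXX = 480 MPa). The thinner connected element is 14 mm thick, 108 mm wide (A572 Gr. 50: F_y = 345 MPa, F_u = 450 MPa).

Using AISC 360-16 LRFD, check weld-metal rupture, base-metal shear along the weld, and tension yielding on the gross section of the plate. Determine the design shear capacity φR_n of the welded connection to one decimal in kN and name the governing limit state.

221.7 kN (weld metal governs)

Weld metal: throat = 0.707×6 = 4.242 mm, L = 2×121 = 242 mm. φR_n = 0.75 × 0.6 × 480 × 4.242 × 242 = 221.7 kN.
Base metal shear (14 mm plate): yield φR_n = 1.0×0.6×345×14×242 = 701.3 kN; rupture φR_n = 0.75×0.6×450×14×242 = 686.1 kN; take 686.1 kN (rupture).
Tension yield (gross): A_g = 108×14 = 1512 mm². φR_n = 0.90 × 345 × 1512 = 469.5 kN.
Governing: min(221.7, 686.1, 469.5) = 221.7 kN → weld metal.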